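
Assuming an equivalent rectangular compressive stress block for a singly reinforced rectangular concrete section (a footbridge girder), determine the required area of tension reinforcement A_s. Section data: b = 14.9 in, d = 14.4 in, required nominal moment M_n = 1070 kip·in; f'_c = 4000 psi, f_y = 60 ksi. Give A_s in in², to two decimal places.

From M_n = 0.85 f'_c a b (d − a/2):
a = d − √(d² − 2M_n/(0.85 f'_c b)) = 14.4 − √(14.4² − 2 × 1070/(0.85 × 4 × 14.9)) = 1.550 in.
A_s = 0.85 f'_c a b / f_y = 0.85 × 4 × 1.550 × 14.9 / 60 = 1.309 in².

A_s ≈ 1.31 in²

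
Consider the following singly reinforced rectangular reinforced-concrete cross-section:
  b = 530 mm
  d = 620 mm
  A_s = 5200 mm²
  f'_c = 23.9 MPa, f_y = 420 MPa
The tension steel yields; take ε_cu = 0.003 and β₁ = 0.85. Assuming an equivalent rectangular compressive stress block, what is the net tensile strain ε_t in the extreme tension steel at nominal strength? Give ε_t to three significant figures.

a = A_s f_y/(0.85 f'_c b) = 202.84 mm.
β₁ = 0.85, so c = a/β₁ = 202.84/0.85 = 238.64 mm.
From the linear strain diagram with ε_cu = 0.003: ε_t = 0.003 (d − c)/c = 0.003 × (620 − 238.64)/238.64 = 0.00479.
ε_t is between 0.004 and 0.005 — transition zone.

ε_t ≈ 0.00479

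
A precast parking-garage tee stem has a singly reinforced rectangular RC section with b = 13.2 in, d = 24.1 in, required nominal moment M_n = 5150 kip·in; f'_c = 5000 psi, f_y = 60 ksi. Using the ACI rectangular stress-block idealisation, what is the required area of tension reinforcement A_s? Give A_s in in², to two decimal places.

From M_n = 0.85 f'_c a b (d − a/2):
a = d − √(d² − 2M_n/(0.85 f'_c b)) = 24.1 − √(24.1² − 2 × 5150/(0.85 × 5 × 13.2)) = 4.170 in.
A_s = 0.85 f'_c a b / f_y = 0.85 × 5 × 4.170 × 13.2 / 60 = 3.899 in².

A_s ≈ 3.90 in²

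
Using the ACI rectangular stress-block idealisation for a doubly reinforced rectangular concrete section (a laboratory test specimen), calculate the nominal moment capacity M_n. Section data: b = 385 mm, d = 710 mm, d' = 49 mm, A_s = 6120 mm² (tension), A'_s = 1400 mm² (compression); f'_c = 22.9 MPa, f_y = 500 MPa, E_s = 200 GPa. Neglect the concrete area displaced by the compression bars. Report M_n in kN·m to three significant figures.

Assume both tension and compression steel yield.
Net tension couple steel: A_s − A'_s = 4720 mm².
a = (A_s − A'_s) f_y / (0.85 f'_c b) = 2360000/(0.85 × 22.9 × 385) = 314.92 mm.
c = a/β₁ = 314.92/0.85 = 370.49 mm; ε'_s = 0.003(c − d')/c = 0.0026 ≥ f_y/E_s = 0.0025, so compression steel does yield.
M_n = (A_s − A'_s) f_y (d − a/2) + A'_s f_y (d − d') = [2360000 × (710 − 157.46) + 700000 × (710 − 49)] × 10⁻⁶ = 1303.99 + 462.70 = 1766.69 kN·m.

M_n ≈ 1770 kN·m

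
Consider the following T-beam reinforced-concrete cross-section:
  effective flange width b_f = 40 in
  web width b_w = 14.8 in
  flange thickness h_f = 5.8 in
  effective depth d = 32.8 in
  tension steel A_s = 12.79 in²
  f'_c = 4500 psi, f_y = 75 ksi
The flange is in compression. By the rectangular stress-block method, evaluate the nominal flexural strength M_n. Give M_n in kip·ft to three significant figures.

M_n ≈ 2370 kip·ft

Tension: T = A_s f_y = 12.79 × 75 = 959.25 kips.
Try a within the flange: a = T/(0.85 f'_c b_f) = 959.25/(0.85 × 4.5 × 40) = 6.270 in.
a = 6.270 > h_f = 5.8 in: the block extends into the web. Split into flange-overhang and web parts.
C_f = 0.85 f'_c (b_f − b_w) h_f = 0.85 × 4.5 × (40 − 14.8) × 5.8 = 559.1 kips.
Remaining web compression depth: a_w = (T − C_f)/(0.85 f'_c b_w) = (959.25 − 559.1)/(0.85 × 4.5 × 14.8) = 7.069 in.
M_n = C_f(d − h_f/2) + (T − C_f)(d − a_w/2) = 559.1 × (32.8 − 2.9) + 400.15 × (32.8 − 3.5345) = 16717.1 + 11710.6 = 28427.7 kip·in.
M_n = 28427.7/12 = 2368.98 kip·ft.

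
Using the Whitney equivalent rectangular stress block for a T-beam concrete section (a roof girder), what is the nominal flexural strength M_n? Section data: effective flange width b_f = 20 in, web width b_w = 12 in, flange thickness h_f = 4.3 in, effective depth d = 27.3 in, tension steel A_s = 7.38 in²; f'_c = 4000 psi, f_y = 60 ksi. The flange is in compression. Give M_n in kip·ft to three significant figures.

M_n ≈ 878 kip·ft

Tension: T = A_s f_y = 7.38 × 60 = 442.8 kips.
Try a within the flange: a = T/(0.85 f'_c b_f) = 442.8/(0.85 × 4 × 20) = 6.512 in.
a = 6.512 > h_f = 4.3 in: the block extends into the web. Split into flange-overhang and web parts.
C_f = 0.85 f'_c (b_f − b_w) h_f = 0.85 × 4 × (20 − 12) × 4.3 = 117.0 kips.
Remaining web compression depth: a_w = (T − C_f)/(0.85 f'_c b_w) = (442.8 − 117.0)/(0.85 × 4 × 12) = 7.985 in.
M_n = C_f(d − h_f/2) + (T − C_f)(d − a_w/2) = 117.0 × (27.3 − 2.15) + 325.8 × (27.3 − 3.9925) = 2942.6 + 7593.6 = 10536.2 kip·in.
M_n = 10536.2/12 = 878.02 kip·ft.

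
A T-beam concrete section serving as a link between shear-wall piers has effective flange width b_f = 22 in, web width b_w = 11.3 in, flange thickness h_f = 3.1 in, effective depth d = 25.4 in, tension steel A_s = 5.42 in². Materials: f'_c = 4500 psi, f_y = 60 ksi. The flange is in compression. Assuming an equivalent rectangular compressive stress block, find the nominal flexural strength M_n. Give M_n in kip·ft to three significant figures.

Tension: T = A_s f_y = 5.42 × 60 = 325.2 kips.
Try a within the flange: a = T/(0.85 f'_c b_f) = 325.2/(0.85 × 4.5 × 22) = 3.865 in.
a = 3.865 > h_f = 3.1 in: the block extends into the web. Split into flange-overhang and web parts.
C_f = 0.85 f'_c (b_f − b_w) h_f = 0.85 × 4.5 × (22 − 11.3) × 3.1 = 126.9 kips.
Remaining web compression depth: a_w = (T − C_f)/(0.85 f'_c b_w) = (325.2 − 126.9)/(0.85 × 4.5 × 11.3) = 4.588 in.
M_n = C_f(d − h_f/2) + (T − C_f)(d − a_w/2) = 126.9 × (25.4 − 1.55) + 198.3 × (25.4 − 2.294) = 3026.6 + 4581.9 = 7608.5 kip·in.
M_n = 7608.5/12 = 634.04 kip·ft.

M_n ≈ 634 kip·ft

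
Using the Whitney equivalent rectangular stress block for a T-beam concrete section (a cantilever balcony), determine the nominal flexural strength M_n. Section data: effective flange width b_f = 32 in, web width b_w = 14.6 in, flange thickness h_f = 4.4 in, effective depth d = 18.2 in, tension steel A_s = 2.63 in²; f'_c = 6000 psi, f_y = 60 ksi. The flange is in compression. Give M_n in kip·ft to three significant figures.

M_n ≈ 233 kip·ft

Tension: T = A_s f_y = 2.63 × 60 = 157.8 kips.
Try a within the flange: a = T/(0.85 f'_c b_f) = 157.8/(0.85 × 6 × 32) = 0.967 in.
Since a = 0.967 ≤ h_f = 4.4 in, the stress block lies entirely in the flange; analyse as a rectangular beam of width b_f.
M_n = T(d − a/2) = 157.8 × (18.2 − 0.4835) = 2795.7 kip·in.
M_n = 2795.7/12 = 232.98 kip·ft.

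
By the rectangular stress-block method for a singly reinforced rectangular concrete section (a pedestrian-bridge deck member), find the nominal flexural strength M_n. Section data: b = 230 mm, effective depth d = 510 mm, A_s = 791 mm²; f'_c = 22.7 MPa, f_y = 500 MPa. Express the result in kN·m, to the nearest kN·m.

T = A_s f_y = 791 × 500 = 395500 N = 395.5 kN.
From C = T: a = T/(0.85 f'_c b) = 395500/(0.85 × 22.7 × 230) = 89.12 mm.
M_n = T(d − a/2) = 395.5 kN × (510 − 44.56) mm = 184.08 kN·m.

M_n ≈ 184 kN·m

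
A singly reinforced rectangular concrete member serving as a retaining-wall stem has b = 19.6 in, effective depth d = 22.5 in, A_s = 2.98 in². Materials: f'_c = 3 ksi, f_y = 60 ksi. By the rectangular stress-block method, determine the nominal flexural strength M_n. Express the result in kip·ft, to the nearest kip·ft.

T = A_s f_y = 2.98 × 60 = 178.8 kips.
a = T/(0.85 f'_c b) = 178.8/(0.85 × 3 × 19.6) = 3.577 in.
M_n = T(d − a/2) = 178.8 × (22.5 − 1.7885) = 3703.2 kip·in = 3703.2/12 = 308.60 kip·ft.

M_n ≈ 309 kip·ft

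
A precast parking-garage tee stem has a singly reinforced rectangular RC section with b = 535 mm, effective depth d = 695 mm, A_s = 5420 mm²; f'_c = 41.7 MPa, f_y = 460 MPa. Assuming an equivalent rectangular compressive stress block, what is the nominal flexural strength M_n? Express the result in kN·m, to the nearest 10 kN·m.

T = A_s f_y = 5420 × 460 = 2493200 N = 2493.2 kN.
From C = T: a = T/(0.85 f'_c b) = 2493200/(0.85 × 41.7 × 535) = 131.48 mm.
M_n = T(d − a/2) = 2493.2 kN × (695 − 65.74) mm = 1568.87 kN·m.

M_n ≈ 1570 kN·m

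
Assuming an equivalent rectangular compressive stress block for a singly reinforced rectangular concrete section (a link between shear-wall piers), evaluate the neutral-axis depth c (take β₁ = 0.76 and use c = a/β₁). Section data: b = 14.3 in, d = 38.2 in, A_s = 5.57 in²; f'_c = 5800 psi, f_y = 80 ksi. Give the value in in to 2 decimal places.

T = A_s f_y = 5.57 × 80 = 445.6 kips.
a = T/(0.85 f'_c b) = 445.6/(0.85 × 5.8 × 14.3) = 6.3207 in.
With β₁ = 0.76, c = a/β₁ = 6.3207/0.76 = 8.32 in.

c ≈ 8.32 in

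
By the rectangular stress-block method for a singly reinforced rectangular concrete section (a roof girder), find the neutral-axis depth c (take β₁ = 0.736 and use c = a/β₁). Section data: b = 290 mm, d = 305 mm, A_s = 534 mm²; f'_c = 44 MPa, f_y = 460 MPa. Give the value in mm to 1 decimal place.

T = A_s f_y = 534 × 460 = 245640 N = 245.64 kN.
Setting C = 0.85 f'_c a b equal to T: a = 245640/(0.85 × 44 × 290) = 22.648 mm.
With β₁ = 0.736, c = a/β₁ = 22.648/0.736 = 30.8 mm.

c ≈ 30.8 mm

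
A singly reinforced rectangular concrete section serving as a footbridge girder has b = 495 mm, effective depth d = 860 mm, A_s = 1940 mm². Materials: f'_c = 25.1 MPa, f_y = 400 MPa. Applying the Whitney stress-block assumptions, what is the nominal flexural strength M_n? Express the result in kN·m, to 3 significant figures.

T = A_s f_y = 1940 × 400 = 776000 N = 776 kN.
From C = T: a = T/(0.85 f'_c b) = 776000/(0.85 × 25.1 × 495) = 73.48 mm.
M_n = T(d − a/2) = 776 kN × (860 − 36.74) mm = 638.85 kN·m.

M_n ≈ 639 kN·m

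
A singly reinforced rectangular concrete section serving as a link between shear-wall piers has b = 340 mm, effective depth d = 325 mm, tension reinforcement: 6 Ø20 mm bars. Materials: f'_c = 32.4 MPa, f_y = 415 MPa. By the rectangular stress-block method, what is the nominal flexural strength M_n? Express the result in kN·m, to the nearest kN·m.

A_s = 6 × 314 = 1884 mm².
T = A_s f_y = 1884 × 415 = 781860 N = 781.86 kN.
From C = T: a = T/(0.85 f'_c b) = 781860/(0.85 × 32.4 × 340) = 83.50 mm.
M_n = T(d − a/2) = 781.86 kN × (325 − 41.75) mm = 221.46 kN·m.

M_n ≈ 221 kN·m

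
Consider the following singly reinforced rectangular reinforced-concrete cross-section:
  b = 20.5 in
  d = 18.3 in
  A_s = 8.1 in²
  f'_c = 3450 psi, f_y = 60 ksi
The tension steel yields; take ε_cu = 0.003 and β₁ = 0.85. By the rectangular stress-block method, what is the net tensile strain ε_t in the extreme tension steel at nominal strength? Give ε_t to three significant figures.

a = A_s f_y/(0.85 f'_c b) = 8.084 in.
β₁ = 0.85, so c = a/β₁ = 8.084/0.85 = 9.511 in.
From the linear strain diagram with ε_cu = 0.003: ε_t = 0.003 (d − c)/c = 0.003 × (18.3 − 9.511)/9.511 = 0.00277.
ε_t < 0.004 — the section is over-reinforced for flexure under ACI limits.

ε_t ≈ 0.00277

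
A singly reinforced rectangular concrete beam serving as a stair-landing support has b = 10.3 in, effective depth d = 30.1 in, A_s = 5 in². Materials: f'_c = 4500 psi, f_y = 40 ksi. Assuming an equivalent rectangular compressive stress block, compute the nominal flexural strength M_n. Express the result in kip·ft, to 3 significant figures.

T = A_s f_y = 5 × 40 = 200 kips.
a = T/(0.85 f'_c b) = 200/(0.85 × 4.5 × 10.3) = 5.076 in.
M_n = T(d − a/2) = 200 × (30.1 − 2.538) = 5512.4 kip·in = 5512.4/12 = 459.37 kip·ft.

M_n ≈ 459 kip·ft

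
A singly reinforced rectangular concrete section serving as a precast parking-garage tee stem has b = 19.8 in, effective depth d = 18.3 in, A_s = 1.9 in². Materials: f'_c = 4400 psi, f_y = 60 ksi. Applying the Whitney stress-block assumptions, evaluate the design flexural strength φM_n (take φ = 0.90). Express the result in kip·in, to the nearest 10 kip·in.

φM_n ≈ 1800 kip·in

T = A_s f_y = 1.9 × 60 = 114 kips.
a = T/(0.85 f'_c b) = 114/(0.85 × 4.4 × 19.8) = 1.539 in.
M_n = T(d − a/2) = 114 × (18.3 − 0.7695) = 1998.5 kip·in.
φM_n = 0.90 × 1998.5 = 1798.7 kip·in.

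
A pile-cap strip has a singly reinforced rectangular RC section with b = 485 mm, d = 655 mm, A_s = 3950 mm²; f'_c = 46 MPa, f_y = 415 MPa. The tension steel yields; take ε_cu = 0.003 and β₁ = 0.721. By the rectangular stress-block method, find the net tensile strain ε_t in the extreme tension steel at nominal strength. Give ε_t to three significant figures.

ε_t ≈ 0.0134

a = A_s f_y/(0.85 f'_c b) = 86.44 mm.
β₁ = 0.721, so c = a/β₁ = 86.44/0.721 = 119.89 mm.
From the linear strain diagram with ε_cu = 0.003: ε_t = 0.003 (d − c)/c = 0.003 × (655 − 119.89)/119.89 = 0.0134.
Since ε_t ≥ 0.005, the section is tension-controlled.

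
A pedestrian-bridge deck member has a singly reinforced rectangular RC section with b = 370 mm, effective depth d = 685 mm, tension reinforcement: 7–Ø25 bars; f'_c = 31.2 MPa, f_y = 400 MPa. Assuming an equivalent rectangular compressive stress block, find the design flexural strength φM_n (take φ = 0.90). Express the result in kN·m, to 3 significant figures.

φM_n ≈ 761 kN·m

A_s = 7 × 491 = 3437 mm².
T = A_s f_y = 3437 × 400 = 1374800 N = 1374.8 kN.
From C = T: a = T/(0.85 f'_c b) = 1374800/(0.85 × 31.2 × 370) = 140.11 mm.
M_n = T(d − a/2) = 1374.8 kN × (685 − 70.055) mm = 845.43 kN·m.
φM_n = 0.90 × 845.43 = 760.89 kN·m.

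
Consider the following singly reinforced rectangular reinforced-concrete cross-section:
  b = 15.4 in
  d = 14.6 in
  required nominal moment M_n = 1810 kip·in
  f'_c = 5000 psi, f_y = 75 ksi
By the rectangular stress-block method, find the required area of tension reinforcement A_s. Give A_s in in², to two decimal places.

A_s ≈ 1.78 in²

From M_n = 0.85 f'_c a b (d − a/2):
a = d − √(d² − 2M_n/(0.85 f'_c b)) = 14.6 − √(14.6² − 2 × 1810/(0.85 × 5 × 15.4)) = 2.036 in.
A_s = 0.85 f'_c a b / f_y = 0.85 × 5 × 2.036 × 15.4 / 75 = 1.777 in².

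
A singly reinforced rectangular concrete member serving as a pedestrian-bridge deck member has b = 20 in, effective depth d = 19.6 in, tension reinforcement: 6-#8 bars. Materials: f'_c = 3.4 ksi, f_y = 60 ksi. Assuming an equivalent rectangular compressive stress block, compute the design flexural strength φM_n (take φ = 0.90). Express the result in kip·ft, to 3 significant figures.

φM_n ≈ 366 kip·ft

A_s = 6 × 0.79 = 4.74 in².
T = A_s f_y = 4.74 × 60 = 284.4 kips.
a = T/(0.85 f'_c b) = 284.4/(0.85 × 3.4 × 20) = 4.920 in.
M_n = T(d − a/2) = 284.4 × (19.6 − 2.46) = 4874.6 kip·in = 4874.6/12 = 406.22 kip·ft.
φM_n = 0.90 × 406.22 = 365.60 kip·ft.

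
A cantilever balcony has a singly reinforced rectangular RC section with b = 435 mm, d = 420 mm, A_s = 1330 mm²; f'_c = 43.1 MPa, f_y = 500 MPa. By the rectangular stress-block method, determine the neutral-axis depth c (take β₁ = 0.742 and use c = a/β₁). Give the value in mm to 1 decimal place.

T = A_s f_y = 1330 × 500 = 665000 N = 665 kN.
Setting C = 0.85 f'_c a b equal to T: a = 665000/(0.85 × 43.1 × 435) = 41.729 mm.
With β₁ = 0.742, c = a/β₁ = 41.729/0.742 = 56.2 mm.

c ≈ 56.2 mm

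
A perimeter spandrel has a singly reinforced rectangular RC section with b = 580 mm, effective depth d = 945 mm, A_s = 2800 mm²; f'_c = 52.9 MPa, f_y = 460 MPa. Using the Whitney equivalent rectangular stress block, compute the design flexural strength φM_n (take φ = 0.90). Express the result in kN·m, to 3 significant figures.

T = A_s f_y = 2800 × 460 = 1288000 N = 1288 kN.
From C = T: a = T/(0.85 f'_c b) = 1288000/(0.85 × 52.9 × 580) = 49.39 mm.
M_n = T(d − a/2) = 1288 kN × (945 − 24.695) mm = 1185.35 kN·m.
φM_n = 0.90 × 1185.35 = 1066.82 kN·m.

φM_n ≈ 1070 kN·m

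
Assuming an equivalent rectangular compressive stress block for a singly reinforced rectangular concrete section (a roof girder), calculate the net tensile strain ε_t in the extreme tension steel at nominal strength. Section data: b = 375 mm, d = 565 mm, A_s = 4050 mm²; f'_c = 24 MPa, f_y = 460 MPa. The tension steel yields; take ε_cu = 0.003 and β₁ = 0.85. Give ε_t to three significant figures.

ε_t ≈ 0.00292

a = A_s f_y/(0.85 f'_c b) = 243.53 mm.
β₁ = 0.85, so c = a/β₁ = 243.53/0.85 = 286.51 mm.
From the linear strain diagram with ε_cu = 0.003: ε_t = 0.003 (d − c)/c = 0.003 × (565 − 286.51)/286.51 = 0.00292.
ε_t < 0.004 — the section is over-reinforced for flexure under ACI limits.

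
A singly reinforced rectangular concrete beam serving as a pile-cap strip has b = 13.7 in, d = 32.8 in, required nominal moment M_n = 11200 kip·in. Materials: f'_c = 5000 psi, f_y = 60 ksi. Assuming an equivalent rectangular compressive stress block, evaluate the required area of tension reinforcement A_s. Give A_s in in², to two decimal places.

From M_n = 0.85 f'_c a b (d − a/2):
a = d − √(d² − 2M_n/(0.85 f'_c b)) = 32.8 − √(32.8² − 2 × 11200/(0.85 × 5 × 13.7)) = 6.511 in.
A_s = 0.85 f'_c a b / f_y = 0.85 × 5 × 6.511 × 13.7 / 60 = 6.318 in².

A_s ≈ 6.32 in²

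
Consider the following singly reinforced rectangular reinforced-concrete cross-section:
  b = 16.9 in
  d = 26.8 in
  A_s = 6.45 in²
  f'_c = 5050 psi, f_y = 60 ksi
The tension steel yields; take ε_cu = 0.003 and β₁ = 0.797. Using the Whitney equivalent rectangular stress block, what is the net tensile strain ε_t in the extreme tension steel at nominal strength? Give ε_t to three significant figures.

ε_t ≈ 0.00901

a = A_s f_y/(0.85 f'_c b) = 5.335 in.
β₁ = 0.797, so c = a/β₁ = 5.335/0.797 = 6.694 in.
From the linear strain diagram with ε_cu = 0.003: ε_t = 0.003 (d − c)/c = 0.003 × (26.8 − 6.694)/6.694 = 0.00901.
Since ε_t ≥ 0.005, the section is tension-controlled.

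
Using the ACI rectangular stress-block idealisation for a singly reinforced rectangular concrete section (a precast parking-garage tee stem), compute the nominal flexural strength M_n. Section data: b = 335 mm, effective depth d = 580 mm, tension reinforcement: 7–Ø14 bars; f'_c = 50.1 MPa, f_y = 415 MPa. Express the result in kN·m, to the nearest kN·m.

M_n ≈ 252 kN·m

A_s = 7 × 154 = 1078 mm².
T = A_s f_y = 1078 × 415 = 447370 N = 447.37 kN.
From C = T: a = T/(0.85 f'_c b) = 447370/(0.85 × 50.1 × 335) = 31.36 mm.
M_n = T(d − a/2) = 447.37 kN × (580 − 15.68) mm = 252.46 kN·m.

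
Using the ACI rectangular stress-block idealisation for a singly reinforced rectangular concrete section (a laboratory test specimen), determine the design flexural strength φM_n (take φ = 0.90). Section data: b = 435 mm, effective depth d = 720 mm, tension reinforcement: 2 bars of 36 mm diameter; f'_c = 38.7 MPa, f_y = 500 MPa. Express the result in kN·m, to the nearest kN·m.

A_s = 2 × 1018 = 2036 mm².
T = A_s f_y = 2036 × 500 = 1018000 N = 1018 kN.
From C = T: a = T/(0.85 f'_c b) = 1018000/(0.85 × 38.7 × 435) = 71.14 mm.
M_n = T(d − a/2) = 1018 kN × (720 − 35.57) mm = 696.75 kN·m.
φM_n = 0.90 × 696.75 = 627.08 kN·m.

φM_n ≈ 627 kN·m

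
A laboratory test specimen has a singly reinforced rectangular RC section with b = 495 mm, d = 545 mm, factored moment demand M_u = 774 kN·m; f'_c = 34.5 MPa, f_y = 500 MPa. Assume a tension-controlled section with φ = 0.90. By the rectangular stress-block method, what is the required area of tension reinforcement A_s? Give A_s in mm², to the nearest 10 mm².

A_s ≈ 3560 mm²

M_n = M_u/φ = 774/0.90 = 860 kN·m.
With M_n = 0.85 f'_c a b (d − a/2), solve the quadratic for a:
a = d − √(d² − 2M_n/(0.85 f'_c b)) = 545 − √(545² − 2 × 860×10⁶/(0.85 × 34.5 × 495)) = 122.47 mm.
A_s = 0.85 f'_c a b / f_y = 0.85 × 34.5 × 122.47 × 495 / 500 = 3555.5 mm².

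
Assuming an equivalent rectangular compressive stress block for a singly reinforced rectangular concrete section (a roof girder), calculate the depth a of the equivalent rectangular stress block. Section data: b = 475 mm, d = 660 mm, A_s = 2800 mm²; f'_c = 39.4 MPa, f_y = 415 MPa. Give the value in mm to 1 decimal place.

T = A_s f_y = 2800 × 415 = 1162000 N = 1162 kN.
Setting C = 0.85 f'_c a b equal to T: a = 1162000/(0.85 × 39.4 × 475) = 73.0 mm.

a ≈ 73.0 mm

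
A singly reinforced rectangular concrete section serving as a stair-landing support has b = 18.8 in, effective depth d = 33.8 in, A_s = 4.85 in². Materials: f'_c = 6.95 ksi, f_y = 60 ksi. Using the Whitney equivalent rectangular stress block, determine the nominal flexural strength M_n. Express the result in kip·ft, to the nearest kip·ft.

M_n ≈ 788 kip·ft

T = A_s f_y = 4.85 × 60 = 291 kips.
a = T/(0.85 f'_c b) = 291/(0.85 × 6.95 × 18.8) = 2.620 in.
M_n = T(d − a/2) = 291 × (33.8 − 1.31) = 9454.6 kip·in = 9454.6/12 = 787.88 kip·ft.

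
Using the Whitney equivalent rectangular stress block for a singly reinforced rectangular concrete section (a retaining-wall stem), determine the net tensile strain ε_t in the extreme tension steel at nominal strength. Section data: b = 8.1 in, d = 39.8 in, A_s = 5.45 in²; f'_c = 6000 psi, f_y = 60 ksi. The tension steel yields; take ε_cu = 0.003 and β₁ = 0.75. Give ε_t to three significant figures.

ε_t ≈ 0.00831

a = A_s f_y/(0.85 f'_c b) = 7.916 in.
β₁ = 0.75, so c = a/β₁ = 7.916/0.75 = 10.555 in.
From the linear strain diagram with ε_cu = 0.003: ε_t = 0.003 (d − c)/c = 0.003 × (39.8 − 10.555)/10.555 = 0.00831.
Since ε_t ≥ 0.005, the section is tension-controlled.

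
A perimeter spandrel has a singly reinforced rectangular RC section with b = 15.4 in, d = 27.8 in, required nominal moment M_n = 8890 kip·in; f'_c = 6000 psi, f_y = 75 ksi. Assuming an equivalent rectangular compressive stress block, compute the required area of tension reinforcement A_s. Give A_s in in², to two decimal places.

A_s ≈ 4.63 in²

From M_n = 0.85 f'_c a b (d − a/2):
a = d − √(d² − 2M_n/(0.85 f'_c b)) = 27.8 − √(27.8² − 2 × 8890/(0.85 × 6 × 15.4)) = 4.424 in.
A_s = 0.85 f'_c a b / f_y = 0.85 × 6 × 4.424 × 15.4 / 75 = 4.633 in².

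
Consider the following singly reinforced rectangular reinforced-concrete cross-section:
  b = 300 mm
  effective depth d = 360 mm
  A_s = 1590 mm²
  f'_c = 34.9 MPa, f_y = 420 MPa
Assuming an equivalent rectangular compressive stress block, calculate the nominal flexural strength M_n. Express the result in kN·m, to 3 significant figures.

T = A_s f_y = 1590 × 420 = 667800 N = 667.8 kN.
From C = T: a = T/(0.85 f'_c b) = 667800/(0.85 × 34.9 × 300) = 75.04 mm.
M_n = T(d − a/2) = 667.8 kN × (360 − 37.52) mm = 215.35 kN·m.

M_n ≈ 215 kN·m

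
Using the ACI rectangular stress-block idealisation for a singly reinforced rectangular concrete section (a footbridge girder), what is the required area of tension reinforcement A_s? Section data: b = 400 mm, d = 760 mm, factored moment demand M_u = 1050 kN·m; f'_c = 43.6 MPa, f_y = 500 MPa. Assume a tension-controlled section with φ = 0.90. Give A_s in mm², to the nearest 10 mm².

M_n = M_u/φ = 1050/0.90 = 1166.67 kN·m.
With M_n = 0.85 f'_c a b (d − a/2), solve the quadratic for a:
a = d − √(d² − 2M_n/(0.85 f'_c b)) = 760 − √(760² − 2 × 1166.67×10⁶/(0.85 × 43.6 × 400)) = 111.77 mm.
A_s = 0.85 f'_c a b / f_y = 0.85 × 43.6 × 111.77 × 400 / 500 = 3313.8 mm².

A_s ≈ 3310 mm²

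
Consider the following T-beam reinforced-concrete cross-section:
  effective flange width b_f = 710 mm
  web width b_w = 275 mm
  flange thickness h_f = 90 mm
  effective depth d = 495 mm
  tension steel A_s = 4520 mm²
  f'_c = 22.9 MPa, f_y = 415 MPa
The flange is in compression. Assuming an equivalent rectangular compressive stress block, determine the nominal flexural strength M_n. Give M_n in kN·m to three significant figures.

Tension: T = A_s f_y = 4520 × 415 = 1875800 N.
Try a within the flange: a = T/(0.85 f'_c b_f) = 1875800/(0.85 × 22.9 × 710) = 135.73 mm.
a = 135.73 > h_f = 90 mm: the block extends into the web. Split into flange-overhang and web parts.
C_f = 0.85 f'_c (b_f − b_w) h_f = 0.85 × 22.9 × (710 − 275) × 90 = 762055 N.
Remaining web compression depth: a_w = (T − C_f)/(0.85 f'_c b_w) = (1875800 − 762055)/(0.85 × 22.9 × 275) = 208.06 mm.
M_n = C_f(d − h_f/2) + (T − C_f)(d − a_w/2) = 762055 × (495 − 45) + 1113745 × (495 − 104.03) = 342.92 + 435.44 = 778.36 × 10⁶ N·mm.
M_n = 778.36 kN·m.

M_n ≈ 778 kN·m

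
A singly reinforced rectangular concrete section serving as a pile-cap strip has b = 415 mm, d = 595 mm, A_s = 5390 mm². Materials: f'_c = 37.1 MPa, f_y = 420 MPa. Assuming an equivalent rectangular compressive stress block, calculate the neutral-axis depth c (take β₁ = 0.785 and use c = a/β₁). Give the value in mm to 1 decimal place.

T = A_s f_y = 5390 × 420 = 2263800 N = 2263.8 kN.
Setting C = 0.85 f'_c a b equal to T: a = 2263800/(0.85 × 37.1 × 415) = 172.980 mm.
With β₁ = 0.785, c = a/β₁ = 172.980/0.785 = 220.4 mm.

c ≈ 220.4 mm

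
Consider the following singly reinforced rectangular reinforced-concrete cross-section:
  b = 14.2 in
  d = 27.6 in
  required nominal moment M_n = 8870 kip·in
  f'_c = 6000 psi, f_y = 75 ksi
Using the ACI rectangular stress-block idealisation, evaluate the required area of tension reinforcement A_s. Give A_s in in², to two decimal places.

From M_n = 0.85 f'_c a b (d − a/2):
a = d − √(d² − 2M_n/(0.85 f'_c b)) = 27.6 − √(27.6² − 2 × 8870/(0.85 × 6 × 14.2)) = 4.867 in.
A_s = 0.85 f'_c a b / f_y = 0.85 × 6 × 4.867 × 14.2 / 75 = 4.700 in².

A_s ≈ 4.70 in²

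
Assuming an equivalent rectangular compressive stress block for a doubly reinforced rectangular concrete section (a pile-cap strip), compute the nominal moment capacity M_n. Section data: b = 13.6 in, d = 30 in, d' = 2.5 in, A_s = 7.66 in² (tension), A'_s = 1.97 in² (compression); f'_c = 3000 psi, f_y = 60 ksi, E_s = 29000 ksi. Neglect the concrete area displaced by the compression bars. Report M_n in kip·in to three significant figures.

Assume both steels yield.
a = (A_s − A'_s) f_y/(0.85 f'_c b) = (7.66 − 1.97) × 60/(0.85 × 3 × 13.6) = 9.844 in.
c = a/β₁ = 9.844/0.85 = 11.581 in; ε'_s = 0.003(c − d')/c = 0.0024 ≥ ε_y = 0.0021, so the compression steel yields.
M_n = (A_s − A'_s) f_y (d − a/2) + A'_s f_y (d − d') = 341.4 × (30 − 4.922) + 118.2 × (30 − 2.5) = 8561.6 + 3250.5 = 11812.1 kip·in.

M_n ≈ 11800 kip·in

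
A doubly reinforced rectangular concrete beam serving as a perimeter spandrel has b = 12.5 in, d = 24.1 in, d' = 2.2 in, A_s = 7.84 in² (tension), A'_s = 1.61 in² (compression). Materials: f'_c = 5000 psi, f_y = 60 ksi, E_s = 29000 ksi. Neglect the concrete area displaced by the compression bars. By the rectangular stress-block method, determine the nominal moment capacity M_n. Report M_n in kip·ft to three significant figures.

M_n ≈ 817 kip·ft

Assume both steels yield.
a = (A_s − A'_s) f_y/(0.85 f'_c b) = (7.84 − 1.61) × 60/(0.85 × 5 × 12.5) = 7.036 in.
c = a/β₁ = 7.036/0.8 = 8.795 in; ε'_s = 0.003(c − d')/c = 0.0022 ≥ ε_y = 0.0021, so the compression steel yields.
M_n = (A_s − A'_s) f_y (d − a/2) + A'_s f_y (d − d') = 373.8 × (24.1 − 3.518) + 96.6 × (24.1 − 2.2) = 7693.6 + 2115.5 = 9809.1 kip·in = 9809.1/12 = 817.43 kip·ft.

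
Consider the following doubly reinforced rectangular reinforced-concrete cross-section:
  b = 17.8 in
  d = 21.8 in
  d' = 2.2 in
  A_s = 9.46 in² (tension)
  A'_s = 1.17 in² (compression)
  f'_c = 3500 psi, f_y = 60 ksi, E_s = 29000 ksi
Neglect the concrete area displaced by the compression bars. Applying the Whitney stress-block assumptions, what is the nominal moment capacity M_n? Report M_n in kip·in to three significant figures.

Assume both steels yield.
a = (A_s − A'_s) f_y/(0.85 f'_c b) = (9.46 − 1.17) × 60/(0.85 × 3.5 × 17.8) = 9.393 in.
c = a/β₁ = 9.393/0.85 = 11.051 in; ε'_s = 0.003(c − d')/c = 0.0024 ≥ ε_y = 0.0021, so the compression steel yields.
M_n = (A_s − A'_s) f_y (d − a/2) + A'_s f_y (d − d') = 497.4 × (21.8 − 4.6965) + 70.2 × (21.8 − 2.2) = 8507.3 + 1375.9 = 9883.2 kip·in.

M_n ≈ 9880 kip·in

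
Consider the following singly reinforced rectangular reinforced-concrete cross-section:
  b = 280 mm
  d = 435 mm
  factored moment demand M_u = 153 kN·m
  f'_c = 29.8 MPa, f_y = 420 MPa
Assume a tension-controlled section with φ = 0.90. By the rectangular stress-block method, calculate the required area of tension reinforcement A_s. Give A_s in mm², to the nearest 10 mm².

A_s ≈ 1000 mm²

M_n = M_u/φ = 153/0.90 = 170 kN·m.
With M_n = 0.85 f'_c a b (d − a/2), solve the quadratic for a:
a = d − √(d² − 2M_n/(0.85 f'_c b)) = 435 − √(435² − 2 × 170×10⁶/(0.85 × 29.8 × 280)) = 59.12 mm.
A_s = 0.85 f'_c a b / f_y = 0.85 × 29.8 × 59.12 × 280 / 420 = 998.3 mm².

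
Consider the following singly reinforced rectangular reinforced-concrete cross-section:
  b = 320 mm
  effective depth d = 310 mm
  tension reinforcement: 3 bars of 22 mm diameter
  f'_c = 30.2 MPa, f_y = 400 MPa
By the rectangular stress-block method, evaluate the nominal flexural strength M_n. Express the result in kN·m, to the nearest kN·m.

A_s = 3 × 380 = 1140 mm².
T = A_s f_y = 1140 × 400 = 456000 N = 456 kN.
From C = T: a = T/(0.85 f'_c b) = 456000/(0.85 × 30.2 × 320) = 55.51 mm.
M_n = T(d − a/2) = 456 kN × (310 − 27.755) mm = 128.70 kN·m.

M_n ≈ 129 kN·m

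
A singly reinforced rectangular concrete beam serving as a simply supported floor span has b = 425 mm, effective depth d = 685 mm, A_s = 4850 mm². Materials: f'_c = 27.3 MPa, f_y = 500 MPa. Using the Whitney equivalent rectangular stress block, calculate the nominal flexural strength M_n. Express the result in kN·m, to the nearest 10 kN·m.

T = A_s f_y = 4850 × 500 = 2425000 N = 2425 kN.
From C = T: a = T/(0.85 f'_c b) = 2425000/(0.85 × 27.3 × 425) = 245.89 mm.
M_n = T(d − a/2) = 2425 kN × (685 − 122.945) mm = 1362.98 kN·m.

M_n ≈ 1360 kN·m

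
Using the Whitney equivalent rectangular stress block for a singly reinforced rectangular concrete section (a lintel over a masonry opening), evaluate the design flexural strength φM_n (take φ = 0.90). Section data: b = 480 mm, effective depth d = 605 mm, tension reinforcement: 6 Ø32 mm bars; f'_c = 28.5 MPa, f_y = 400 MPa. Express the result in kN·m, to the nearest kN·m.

φM_n ≈ 907 kN·m

A_s = 6 × 804 = 4824 mm².
T = A_s f_y = 4824 × 400 = 1929600 N = 1929.6 kN.
From C = T: a = T/(0.85 f'_c b) = 1929600/(0.85 × 28.5 × 480) = 165.94 mm.
M_n = T(d − a/2) = 1929.6 kN × (605 − 82.97) mm = 1007.31 kN·m.
φM_n = 0.90 × 1007.31 = 906.58 kN·m.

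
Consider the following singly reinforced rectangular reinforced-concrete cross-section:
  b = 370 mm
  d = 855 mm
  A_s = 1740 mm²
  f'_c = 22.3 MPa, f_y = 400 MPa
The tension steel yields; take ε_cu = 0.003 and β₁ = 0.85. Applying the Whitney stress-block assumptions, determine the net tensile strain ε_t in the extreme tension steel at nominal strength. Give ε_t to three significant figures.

a = A_s f_y/(0.85 f'_c b) = 99.24 mm.
β₁ = 0.85, so c = a/β₁ = 99.24/0.85 = 116.75 mm.
From the linear strain diagram with ε_cu = 0.003: ε_t = 0.003 (d − c)/c = 0.003 × (855 − 116.75)/116.75 = 0.0190.
Since ε_t ≥ 0.005, the section is tension-controlled.

ε_t ≈ 0.0190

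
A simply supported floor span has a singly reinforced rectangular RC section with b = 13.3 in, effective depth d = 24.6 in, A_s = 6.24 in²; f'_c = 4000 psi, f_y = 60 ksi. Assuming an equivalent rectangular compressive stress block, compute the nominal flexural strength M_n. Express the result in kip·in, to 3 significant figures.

M_n ≈ 7660 kip·in

T = A_s f_y = 6.24 × 60 = 374.4 kips.
a = T/(0.85 f'_c b) = 374.4/(0.85 × 4 × 13.3) = 8.280 in.
M_n = T(d − a/2) = 374.4 × (24.6 − 4.14) = 7660.2 kip·in.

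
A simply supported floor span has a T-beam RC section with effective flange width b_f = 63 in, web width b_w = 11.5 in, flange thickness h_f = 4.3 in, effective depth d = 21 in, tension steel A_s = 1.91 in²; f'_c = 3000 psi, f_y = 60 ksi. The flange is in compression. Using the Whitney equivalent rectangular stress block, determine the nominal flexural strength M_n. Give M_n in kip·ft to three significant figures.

M_n ≈ 197 kip·ft

Tension: T = A_s f_y = 1.91 × 60 = 114.6 kips.
Try a within the flange: a = T/(0.85 f'_c b_f) = 114.6/(0.85 × 3 × 63) = 0.713 in.
Since a = 0.713 ≤ h_f = 4.3 in, the stress block lies entirely in the flange; analyse as a rectangular beam of width b_f.
M_n = T(d − a/2) = 114.6 × (21 − 0.3565) = 2365.7 kip·in.
M_n = 2365.7/12 = 197.14 kip·ft.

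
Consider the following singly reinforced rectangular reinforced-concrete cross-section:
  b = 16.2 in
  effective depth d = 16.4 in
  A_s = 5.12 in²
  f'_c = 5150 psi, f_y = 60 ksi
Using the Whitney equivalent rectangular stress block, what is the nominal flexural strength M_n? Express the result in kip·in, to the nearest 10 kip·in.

T = A_s f_y = 5.12 × 60 = 307.2 kips.
a = T/(0.85 f'_c b) = 307.2/(0.85 × 5.15 × 16.2) = 4.332 in.
M_n = T(d − a/2) = 307.2 × (16.4 − 2.166) = 4372.7 kip·in.

M_n ≈ 4370 kip·in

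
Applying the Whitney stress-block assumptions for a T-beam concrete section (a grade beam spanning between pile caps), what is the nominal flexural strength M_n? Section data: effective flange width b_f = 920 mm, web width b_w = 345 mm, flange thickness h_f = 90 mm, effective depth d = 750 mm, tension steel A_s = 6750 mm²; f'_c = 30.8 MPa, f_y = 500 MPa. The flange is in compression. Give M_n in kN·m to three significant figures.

Tension: T = A_s f_y = 6750 × 500 = 3375000 N.
Try a within the flange: a = T/(0.85 f'_c b_f) = 3375000/(0.85 × 30.8 × 920) = 140.13 mm.
a = 140.13 > h_f = 90 mm: the block extends into the web. Split into flange-overhang and web parts.
C_f = 0.85 f'_c (b_f − b_w) h_f = 0.85 × 30.8 × (920 − 345) × 90 = 1354815 N.
Remaining web compression depth: a_w = (T − C_f)/(0.85 f'_c b_w) = (3375000 − 1354815)/(0.85 × 30.8 × 345) = 223.67 mm.
M_n = C_f(d − h_f/2) + (T − C_f)(d − a_w/2) = 1354815 × (750 − 45) + 2020185 × (750 − 111.835) = 955.14 + 1289.21 = 2244.35 × 10⁶ N·mm.
M_n = 2244.35 kN·m.

M_n ≈ 2240 kN·m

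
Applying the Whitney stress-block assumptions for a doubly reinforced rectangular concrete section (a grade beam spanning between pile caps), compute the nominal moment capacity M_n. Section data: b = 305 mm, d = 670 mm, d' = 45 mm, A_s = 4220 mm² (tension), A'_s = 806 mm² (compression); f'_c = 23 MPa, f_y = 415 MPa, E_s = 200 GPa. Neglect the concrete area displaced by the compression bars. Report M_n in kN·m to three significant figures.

Assume both tension and compression steel yield.
Net tension couple steel: A_s − A'_s = 3414 mm².
a = (A_s − A'_s) f_y / (0.85 f'_c b) = 1416810/(0.85 × 23 × 305) = 237.61 mm.
c = a/β₁ = 237.61/0.85 = 279.54 mm; ε'_s = 0.003(c − d')/c = 0.0025 ≥ f_y/E_s = 0.0021, so compression steel does yield.
M_n = (A_s − A'_s) f_y (d − a/2) + A'_s f_y (d − d') = [1416810 × (670 − 118.805) + 334490 × (670 − 45)] × 10⁻⁶ = 780.94 + 209.06 = 990.00 kN·m.

M_n ≈ 990 kN·m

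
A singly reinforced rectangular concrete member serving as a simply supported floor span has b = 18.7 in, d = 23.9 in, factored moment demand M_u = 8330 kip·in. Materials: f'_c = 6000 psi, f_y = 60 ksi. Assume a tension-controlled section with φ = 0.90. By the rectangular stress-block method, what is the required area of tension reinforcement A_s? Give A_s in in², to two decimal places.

M_n = M_u/φ = 8330/0.90 = 9255.56 kip·in.
From M_n = 0.85 f'_c a b (d − a/2):
a = d − √(d² − 2M_n/(0.85 f'_c b)) = 23.9 − √(23.9² − 2 × 9255.56/(0.85 × 6 × 18.7)) = 4.481 in.
A_s = 0.85 f'_c a b / f_y = 0.85 × 6 × 4.481 × 18.7 / 60 = 7.123 in².

A_s ≈ 7.12 in²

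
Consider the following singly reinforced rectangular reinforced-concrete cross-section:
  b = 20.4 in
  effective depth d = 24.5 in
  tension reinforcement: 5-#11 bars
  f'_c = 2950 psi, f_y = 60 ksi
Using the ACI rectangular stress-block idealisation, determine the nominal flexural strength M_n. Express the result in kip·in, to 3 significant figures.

A_s = 5 × 1.56 = 7.8 in².
T = A_s f_y = 7.8 × 60 = 468 kips.
a = T/(0.85 f'_c b) = 468/(0.85 × 2.95 × 20.4) = 9.149 in.
M_n = T(d − a/2) = 468 × (24.5 − 4.5745) = 9325.1 kip·in.

M_n ≈ 9330 kip·in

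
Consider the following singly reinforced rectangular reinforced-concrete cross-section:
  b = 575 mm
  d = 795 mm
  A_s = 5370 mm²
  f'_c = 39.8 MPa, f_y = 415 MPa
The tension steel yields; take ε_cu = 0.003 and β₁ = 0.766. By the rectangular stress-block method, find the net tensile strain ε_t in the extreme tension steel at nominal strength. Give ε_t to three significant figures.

a = A_s f_y/(0.85 f'_c b) = 114.57 mm.
β₁ = 0.766, so c = a/β₁ = 114.57/0.766 = 149.57 mm.
From the linear strain diagram with ε_cu = 0.003: ε_t = 0.003 (d − c)/c = 0.003 × (795 − 149.57)/149.57 = 0.0129.
Since ε_t ≥ 0.005, the section is tension-controlled.

ε_t ≈ 0.0129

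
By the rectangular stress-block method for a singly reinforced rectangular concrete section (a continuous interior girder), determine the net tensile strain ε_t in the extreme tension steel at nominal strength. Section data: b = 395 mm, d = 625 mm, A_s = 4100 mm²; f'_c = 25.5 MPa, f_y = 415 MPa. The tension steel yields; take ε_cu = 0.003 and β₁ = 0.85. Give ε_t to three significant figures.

a = A_s f_y/(0.85 f'_c b) = 198.74 mm.
β₁ = 0.85, so c = a/β₁ = 198.74/0.85 = 233.81 mm.
From the linear strain diagram with ε_cu = 0.003: ε_t = 0.003 (d − c)/c = 0.003 × (625 − 233.81)/233.81 = 0.00502.
Since ε_t ≥ 0.005, the section is tension-controlled.

ε_t ≈ 0.00502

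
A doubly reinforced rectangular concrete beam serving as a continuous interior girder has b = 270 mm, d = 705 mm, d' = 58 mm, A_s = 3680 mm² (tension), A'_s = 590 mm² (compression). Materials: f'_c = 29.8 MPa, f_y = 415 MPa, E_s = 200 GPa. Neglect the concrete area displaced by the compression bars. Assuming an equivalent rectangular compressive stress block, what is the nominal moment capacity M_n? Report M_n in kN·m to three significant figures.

Assume both tension and compression steel yield.
Net tension couple steel: A_s − A'_s = 3090 mm².
a = (A_s − A'_s) f_y / (0.85 f'_c b) = 1282350/(0.85 × 29.8 × 270) = 187.50 mm.
c = a/β₁ = 187.50/0.837 = 224.01 mm; ε'_s = 0.003(c − d')/c = 0.0022 ≥ f_y/E_s = 0.0021, so compression steel does yield.
M_n = (A_s − A'_s) f_y (d − a/2) + A'_s f_y (d − d') = [1282350 × (705 − 93.75) + 244850 × (705 − 58)] × 10⁻⁶ = 783.84 + 158.42 = 942.26 kN·m.

M_n ≈ 942 kN·m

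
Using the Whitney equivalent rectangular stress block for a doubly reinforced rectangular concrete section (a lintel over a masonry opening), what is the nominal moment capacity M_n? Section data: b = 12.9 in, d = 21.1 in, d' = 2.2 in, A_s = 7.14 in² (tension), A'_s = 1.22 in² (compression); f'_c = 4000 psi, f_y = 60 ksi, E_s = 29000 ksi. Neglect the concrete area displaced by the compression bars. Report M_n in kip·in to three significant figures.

Assume both steels yield.
a = (A_s − A'_s) f_y/(0.85 f'_c b) = (7.14 − 1.22) × 60/(0.85 × 4 × 12.9) = 8.098 in.
c = a/β₁ = 8.098/0.85 = 9.527 in; ε'_s = 0.003(c − d')/c = 0.0023 ≥ ε_y = 0.0021, so the compression steel yields.
M_n = (A_s − A'_s) f_y (d − a/2) + A'_s f_y (d − d') = 355.2 × (21.1 − 4.049) + 73.2 × (21.1 − 2.2) = 6056.5 + 1383.5 = 7440.0 kip·in.

M_n ≈ 7440 kip·in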